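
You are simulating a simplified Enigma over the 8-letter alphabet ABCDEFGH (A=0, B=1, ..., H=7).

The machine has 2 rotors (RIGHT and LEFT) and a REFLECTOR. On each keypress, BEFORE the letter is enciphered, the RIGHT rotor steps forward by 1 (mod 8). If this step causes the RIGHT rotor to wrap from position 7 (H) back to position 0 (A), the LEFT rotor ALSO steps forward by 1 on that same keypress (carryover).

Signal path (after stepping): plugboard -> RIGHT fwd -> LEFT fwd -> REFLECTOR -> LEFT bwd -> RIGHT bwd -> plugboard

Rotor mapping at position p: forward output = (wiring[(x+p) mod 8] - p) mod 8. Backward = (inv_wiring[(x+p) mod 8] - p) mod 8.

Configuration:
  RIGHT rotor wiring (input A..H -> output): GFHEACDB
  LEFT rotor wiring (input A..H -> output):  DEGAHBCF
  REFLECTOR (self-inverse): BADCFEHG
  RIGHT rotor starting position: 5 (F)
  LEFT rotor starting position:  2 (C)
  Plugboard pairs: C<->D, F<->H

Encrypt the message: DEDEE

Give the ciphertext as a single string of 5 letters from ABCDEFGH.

Answer: GBCGC

Derivation:
Char 1 ('D'): step: R->6, L=2; D->plug->C->R->A->L->E->refl->F->L'->C->R'->G->plug->G
Char 2 ('E'): step: R->7, L=2; E->plug->E->R->F->L->D->refl->C->L'->H->R'->B->plug->B
Char 3 ('D'): step: R->0, L->3 (L advanced); D->plug->C->R->H->L->D->refl->C->L'->E->R'->D->plug->C
Char 4 ('E'): step: R->1, L=3; E->plug->E->R->B->L->E->refl->F->L'->A->R'->G->plug->G
Char 5 ('E'): step: R->2, L=3; E->plug->E->R->B->L->E->refl->F->L'->A->R'->D->plug->C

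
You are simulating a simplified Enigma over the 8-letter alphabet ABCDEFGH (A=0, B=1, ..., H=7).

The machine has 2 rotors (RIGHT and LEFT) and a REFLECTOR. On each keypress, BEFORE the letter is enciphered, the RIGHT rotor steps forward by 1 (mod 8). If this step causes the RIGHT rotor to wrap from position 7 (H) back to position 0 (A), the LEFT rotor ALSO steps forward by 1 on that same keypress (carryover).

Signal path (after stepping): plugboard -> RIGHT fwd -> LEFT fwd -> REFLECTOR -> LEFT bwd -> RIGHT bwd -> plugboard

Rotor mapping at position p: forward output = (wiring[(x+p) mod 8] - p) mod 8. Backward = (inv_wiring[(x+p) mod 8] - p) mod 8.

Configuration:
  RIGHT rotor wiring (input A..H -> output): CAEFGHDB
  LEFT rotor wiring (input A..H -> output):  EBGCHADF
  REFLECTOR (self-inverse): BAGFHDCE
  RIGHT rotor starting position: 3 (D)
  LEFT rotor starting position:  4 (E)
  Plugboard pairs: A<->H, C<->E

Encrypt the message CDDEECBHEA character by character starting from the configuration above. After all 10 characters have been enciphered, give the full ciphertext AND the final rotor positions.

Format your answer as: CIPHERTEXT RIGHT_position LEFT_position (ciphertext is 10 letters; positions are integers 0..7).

Answer: EGAHGGEGAF 5 5

Derivation:
Char 1 ('C'): step: R->4, L=4; C->plug->E->R->G->L->C->refl->G->L'->H->R'->C->plug->E
Char 2 ('D'): step: R->5, L=4; D->plug->D->R->F->L->F->refl->D->L'->A->R'->G->plug->G
Char 3 ('D'): step: R->6, L=4; D->plug->D->R->C->L->H->refl->E->L'->B->R'->H->plug->A
Char 4 ('E'): step: R->7, L=4; E->plug->C->R->B->L->E->refl->H->L'->C->R'->A->plug->H
Char 5 ('E'): step: R->0, L->5 (L advanced); E->plug->C->R->E->L->E->refl->H->L'->D->R'->G->plug->G
Char 6 ('C'): step: R->1, L=5; C->plug->E->R->G->L->F->refl->D->L'->A->R'->G->plug->G
Char 7 ('B'): step: R->2, L=5; B->plug->B->R->D->L->H->refl->E->L'->E->R'->C->plug->E
Char 8 ('H'): step: R->3, L=5; H->plug->A->R->C->L->A->refl->B->L'->F->R'->G->plug->G
Char 9 ('E'): step: R->4, L=5; E->plug->C->R->H->L->C->refl->G->L'->B->R'->H->plug->A
Char 10 ('A'): step: R->5, L=5; A->plug->H->R->B->L->G->refl->C->L'->H->R'->F->plug->F
Final: ciphertext=EGAHGGEGAF, RIGHT=5, LEFT=5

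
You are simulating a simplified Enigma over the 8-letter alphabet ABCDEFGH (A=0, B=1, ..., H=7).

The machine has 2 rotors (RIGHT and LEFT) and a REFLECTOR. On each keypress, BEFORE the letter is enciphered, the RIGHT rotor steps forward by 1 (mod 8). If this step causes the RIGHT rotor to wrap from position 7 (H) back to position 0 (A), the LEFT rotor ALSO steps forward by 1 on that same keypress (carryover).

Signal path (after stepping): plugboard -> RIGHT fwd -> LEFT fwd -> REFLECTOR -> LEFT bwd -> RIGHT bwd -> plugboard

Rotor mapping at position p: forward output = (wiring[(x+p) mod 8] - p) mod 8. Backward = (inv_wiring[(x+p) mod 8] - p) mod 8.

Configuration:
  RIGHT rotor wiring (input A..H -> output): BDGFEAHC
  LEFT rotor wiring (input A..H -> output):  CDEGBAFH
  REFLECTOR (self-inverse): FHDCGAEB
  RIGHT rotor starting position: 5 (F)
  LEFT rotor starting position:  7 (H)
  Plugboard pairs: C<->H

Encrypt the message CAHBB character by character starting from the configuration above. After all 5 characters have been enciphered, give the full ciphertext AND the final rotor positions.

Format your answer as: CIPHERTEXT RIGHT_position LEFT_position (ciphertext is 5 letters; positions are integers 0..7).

Answer: FCDFH 2 0

Derivation:
Char 1 ('C'): step: R->6, L=7; C->plug->H->R->C->L->E->refl->G->L'->H->R'->F->plug->F
Char 2 ('A'): step: R->7, L=7; A->plug->A->R->D->L->F->refl->A->L'->A->R'->H->plug->C
Char 3 ('H'): step: R->0, L->0 (L advanced); H->plug->C->R->G->L->F->refl->A->L'->F->R'->D->plug->D
Char 4 ('B'): step: R->1, L=0; B->plug->B->R->F->L->A->refl->F->L'->G->R'->F->plug->F
Char 5 ('B'): step: R->2, L=0; B->plug->B->R->D->L->G->refl->E->L'->C->R'->C->plug->H
Final: ciphertext=FCDFH, RIGHT=2, LEFT=0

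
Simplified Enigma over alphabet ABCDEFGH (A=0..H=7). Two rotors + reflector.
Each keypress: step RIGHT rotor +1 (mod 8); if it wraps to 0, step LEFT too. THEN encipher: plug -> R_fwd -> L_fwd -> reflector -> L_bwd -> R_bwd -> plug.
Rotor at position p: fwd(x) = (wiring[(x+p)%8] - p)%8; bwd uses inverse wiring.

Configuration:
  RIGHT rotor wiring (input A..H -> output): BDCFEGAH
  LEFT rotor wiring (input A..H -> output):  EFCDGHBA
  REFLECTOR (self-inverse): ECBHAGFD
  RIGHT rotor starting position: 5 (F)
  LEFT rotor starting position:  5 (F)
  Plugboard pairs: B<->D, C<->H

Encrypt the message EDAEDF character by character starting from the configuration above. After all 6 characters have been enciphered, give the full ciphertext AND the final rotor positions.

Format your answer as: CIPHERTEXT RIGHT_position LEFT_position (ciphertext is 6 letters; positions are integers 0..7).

Char 1 ('E'): step: R->6, L=5; E->plug->E->R->E->L->A->refl->E->L'->B->R'->B->plug->D
Char 2 ('D'): step: R->7, L=5; D->plug->B->R->C->L->D->refl->H->L'->D->R'->D->plug->B
Char 3 ('A'): step: R->0, L->6 (L advanced); A->plug->A->R->B->L->C->refl->B->L'->H->R'->H->plug->C
Char 4 ('E'): step: R->1, L=6; E->plug->E->R->F->L->F->refl->G->L'->C->R'->A->plug->A
Char 5 ('D'): step: R->2, L=6; D->plug->B->R->D->L->H->refl->D->L'->A->R'->A->plug->A
Char 6 ('F'): step: R->3, L=6; F->plug->F->R->G->L->A->refl->E->L'->E->R'->E->plug->E
Final: ciphertext=DBCAAE, RIGHT=3, LEFT=6

Answer: DBCAAE 3 6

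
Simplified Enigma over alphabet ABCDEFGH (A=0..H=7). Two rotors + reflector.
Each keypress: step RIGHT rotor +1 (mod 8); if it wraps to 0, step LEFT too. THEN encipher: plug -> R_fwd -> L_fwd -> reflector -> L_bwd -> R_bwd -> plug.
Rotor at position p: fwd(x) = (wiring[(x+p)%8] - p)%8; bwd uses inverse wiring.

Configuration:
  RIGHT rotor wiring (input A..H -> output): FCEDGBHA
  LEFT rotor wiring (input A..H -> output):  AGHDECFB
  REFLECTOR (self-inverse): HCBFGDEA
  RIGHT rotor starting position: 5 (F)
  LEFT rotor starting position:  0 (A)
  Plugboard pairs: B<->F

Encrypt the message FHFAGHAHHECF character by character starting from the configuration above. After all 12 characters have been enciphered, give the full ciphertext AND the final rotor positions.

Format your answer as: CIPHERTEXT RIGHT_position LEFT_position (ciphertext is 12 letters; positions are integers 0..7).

Answer: GGCDHEDEGGHD 1 2

Derivation:
Char 1 ('F'): step: R->6, L=0; F->plug->B->R->C->L->H->refl->A->L'->A->R'->G->plug->G
Char 2 ('H'): step: R->7, L=0; H->plug->H->R->A->L->A->refl->H->L'->C->R'->G->plug->G
Char 3 ('F'): step: R->0, L->1 (L advanced); F->plug->B->R->C->L->C->refl->B->L'->E->R'->C->plug->C
Char 4 ('A'): step: R->1, L=1; A->plug->A->R->B->L->G->refl->E->L'->F->R'->D->plug->D
Char 5 ('G'): step: R->2, L=1; G->plug->G->R->D->L->D->refl->F->L'->A->R'->H->plug->H
Char 6 ('H'): step: R->3, L=1; H->plug->H->R->B->L->G->refl->E->L'->F->R'->E->plug->E
Char 7 ('A'): step: R->4, L=1; A->plug->A->R->C->L->C->refl->B->L'->E->R'->D->plug->D
Char 8 ('H'): step: R->5, L=1; H->plug->H->R->B->L->G->refl->E->L'->F->R'->E->plug->E
Char 9 ('H'): step: R->6, L=1; H->plug->H->R->D->L->D->refl->F->L'->A->R'->G->plug->G
Char 10 ('E'): step: R->7, L=1; E->plug->E->R->E->L->B->refl->C->L'->C->R'->G->plug->G
Char 11 ('C'): step: R->0, L->2 (L advanced); C->plug->C->R->E->L->D->refl->F->L'->A->R'->H->plug->H
Char 12 ('F'): step: R->1, L=2; F->plug->B->R->D->L->A->refl->H->L'->F->R'->D->plug->D
Final: ciphertext=GGCDHEDEGGHD, RIGHT=1, LEFT=2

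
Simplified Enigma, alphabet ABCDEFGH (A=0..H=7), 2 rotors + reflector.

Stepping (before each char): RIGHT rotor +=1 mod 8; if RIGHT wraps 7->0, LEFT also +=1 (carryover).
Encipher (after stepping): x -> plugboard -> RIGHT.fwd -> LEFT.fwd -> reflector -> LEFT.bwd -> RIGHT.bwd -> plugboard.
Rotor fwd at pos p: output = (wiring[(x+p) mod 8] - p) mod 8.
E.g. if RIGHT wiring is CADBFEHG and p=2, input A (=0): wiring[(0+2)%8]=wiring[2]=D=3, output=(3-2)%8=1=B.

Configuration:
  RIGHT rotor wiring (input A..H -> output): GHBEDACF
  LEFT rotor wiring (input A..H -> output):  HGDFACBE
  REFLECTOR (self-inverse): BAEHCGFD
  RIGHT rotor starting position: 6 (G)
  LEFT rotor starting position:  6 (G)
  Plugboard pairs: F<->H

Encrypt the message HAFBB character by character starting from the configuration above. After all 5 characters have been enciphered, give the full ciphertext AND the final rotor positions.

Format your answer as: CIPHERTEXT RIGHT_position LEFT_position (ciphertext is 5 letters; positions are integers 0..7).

Answer: GGHDG 3 7

Derivation:
Char 1 ('H'): step: R->7, L=6; H->plug->F->R->E->L->F->refl->G->L'->B->R'->G->plug->G
Char 2 ('A'): step: R->0, L->7 (L advanced); A->plug->A->R->G->L->D->refl->H->L'->C->R'->G->plug->G
Char 3 ('F'): step: R->1, L=7; F->plug->H->R->F->L->B->refl->A->L'->B->R'->F->plug->H
Char 4 ('B'): step: R->2, L=7; B->plug->B->R->C->L->H->refl->D->L'->G->R'->D->plug->D
Char 5 ('B'): step: R->3, L=7; B->plug->B->R->A->L->F->refl->G->L'->E->R'->G->plug->G
Final: ciphertext=GGHDG, RIGHT=3, LEFT=7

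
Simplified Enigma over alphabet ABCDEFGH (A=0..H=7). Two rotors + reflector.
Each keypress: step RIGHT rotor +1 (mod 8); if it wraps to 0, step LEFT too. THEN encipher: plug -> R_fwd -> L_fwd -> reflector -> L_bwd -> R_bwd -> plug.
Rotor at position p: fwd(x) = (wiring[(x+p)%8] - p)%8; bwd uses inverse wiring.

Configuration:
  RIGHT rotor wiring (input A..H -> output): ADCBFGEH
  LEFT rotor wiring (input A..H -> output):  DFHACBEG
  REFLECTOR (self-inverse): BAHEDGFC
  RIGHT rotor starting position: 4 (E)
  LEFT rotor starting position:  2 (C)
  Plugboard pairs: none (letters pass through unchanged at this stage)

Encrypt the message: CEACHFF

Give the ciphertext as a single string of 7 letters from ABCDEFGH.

Char 1 ('C'): step: R->5, L=2; C->plug->C->R->C->L->A->refl->B->L'->G->R'->E->plug->E
Char 2 ('E'): step: R->6, L=2; E->plug->E->R->E->L->C->refl->H->L'->D->R'->F->plug->F
Char 3 ('A'): step: R->7, L=2; A->plug->A->R->A->L->F->refl->G->L'->B->R'->B->plug->B
Char 4 ('C'): step: R->0, L->3 (L advanced); C->plug->C->R->C->L->G->refl->F->L'->A->R'->A->plug->A
Char 5 ('H'): step: R->1, L=3; H->plug->H->R->H->L->E->refl->D->L'->E->R'->D->plug->D
Char 6 ('F'): step: R->2, L=3; F->plug->F->R->F->L->A->refl->B->L'->D->R'->C->plug->C
Char 7 ('F'): step: R->3, L=3; F->plug->F->R->F->L->A->refl->B->L'->D->R'->C->plug->C

Answer: EFBADCC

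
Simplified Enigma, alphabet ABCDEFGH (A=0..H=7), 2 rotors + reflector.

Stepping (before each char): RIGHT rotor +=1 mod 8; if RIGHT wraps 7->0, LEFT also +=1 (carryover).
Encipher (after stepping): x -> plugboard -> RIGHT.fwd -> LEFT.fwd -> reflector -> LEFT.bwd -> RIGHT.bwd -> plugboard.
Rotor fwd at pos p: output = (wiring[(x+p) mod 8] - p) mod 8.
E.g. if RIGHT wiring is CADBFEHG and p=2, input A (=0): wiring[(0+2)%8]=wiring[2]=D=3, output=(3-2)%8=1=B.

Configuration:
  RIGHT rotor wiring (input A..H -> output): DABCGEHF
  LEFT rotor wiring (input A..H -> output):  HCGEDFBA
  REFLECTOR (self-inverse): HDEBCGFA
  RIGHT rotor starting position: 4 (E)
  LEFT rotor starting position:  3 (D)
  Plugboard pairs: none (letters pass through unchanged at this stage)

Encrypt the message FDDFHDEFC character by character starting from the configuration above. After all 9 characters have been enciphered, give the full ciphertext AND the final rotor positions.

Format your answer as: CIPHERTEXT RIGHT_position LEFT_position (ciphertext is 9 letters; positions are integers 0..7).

Answer: ECGCDEGDA 5 4

Derivation:
Char 1 ('F'): step: R->5, L=3; F->plug->F->R->E->L->F->refl->G->L'->D->R'->E->plug->E
Char 2 ('D'): step: R->6, L=3; D->plug->D->R->C->L->C->refl->E->L'->F->R'->C->plug->C
Char 3 ('D'): step: R->7, L=3; D->plug->D->R->C->L->C->refl->E->L'->F->R'->G->plug->G
Char 4 ('F'): step: R->0, L->4 (L advanced); F->plug->F->R->E->L->D->refl->B->L'->B->R'->C->plug->C
Char 5 ('H'): step: R->1, L=4; H->plug->H->R->C->L->F->refl->G->L'->F->R'->D->plug->D
Char 6 ('D'): step: R->2, L=4; D->plug->D->R->C->L->F->refl->G->L'->F->R'->E->plug->E
Char 7 ('E'): step: R->3, L=4; E->plug->E->R->C->L->F->refl->G->L'->F->R'->G->plug->G
Char 8 ('F'): step: R->4, L=4; F->plug->F->R->E->L->D->refl->B->L'->B->R'->D->plug->D
Char 9 ('C'): step: R->5, L=4; C->plug->C->R->A->L->H->refl->A->L'->H->R'->A->plug->A
Final: ciphertext=ECGCDEGDA, RIGHT=5, LEFT=4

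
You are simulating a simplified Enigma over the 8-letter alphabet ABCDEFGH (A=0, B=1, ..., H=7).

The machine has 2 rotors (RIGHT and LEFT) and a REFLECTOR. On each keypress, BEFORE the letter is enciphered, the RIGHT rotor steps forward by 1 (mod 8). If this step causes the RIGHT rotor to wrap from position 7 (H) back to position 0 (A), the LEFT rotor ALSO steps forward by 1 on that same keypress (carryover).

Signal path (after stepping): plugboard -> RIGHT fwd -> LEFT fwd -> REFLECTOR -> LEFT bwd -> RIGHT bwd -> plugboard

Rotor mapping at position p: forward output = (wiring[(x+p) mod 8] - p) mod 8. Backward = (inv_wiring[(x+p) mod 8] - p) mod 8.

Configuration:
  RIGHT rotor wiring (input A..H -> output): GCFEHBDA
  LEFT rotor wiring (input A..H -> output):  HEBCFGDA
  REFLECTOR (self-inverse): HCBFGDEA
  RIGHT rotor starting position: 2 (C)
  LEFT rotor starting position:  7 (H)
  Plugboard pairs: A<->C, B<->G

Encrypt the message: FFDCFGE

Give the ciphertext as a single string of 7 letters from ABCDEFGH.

Char 1 ('F'): step: R->3, L=7; F->plug->F->R->D->L->C->refl->B->L'->A->R'->D->plug->D
Char 2 ('F'): step: R->4, L=7; F->plug->F->R->G->L->H->refl->A->L'->B->R'->G->plug->B
Char 3 ('D'): step: R->5, L=7; D->plug->D->R->B->L->A->refl->H->L'->G->R'->B->plug->G
Char 4 ('C'): step: R->6, L=7; C->plug->A->R->F->L->G->refl->E->L'->H->R'->E->plug->E
Char 5 ('F'): step: R->7, L=7; F->plug->F->R->A->L->B->refl->C->L'->D->R'->C->plug->A
Char 6 ('G'): step: R->0, L->0 (L advanced); G->plug->B->R->C->L->B->refl->C->L'->D->R'->G->plug->B
Char 7 ('E'): step: R->1, L=0; E->plug->E->R->A->L->H->refl->A->L'->H->R'->G->plug->B

Answer: DBGEABB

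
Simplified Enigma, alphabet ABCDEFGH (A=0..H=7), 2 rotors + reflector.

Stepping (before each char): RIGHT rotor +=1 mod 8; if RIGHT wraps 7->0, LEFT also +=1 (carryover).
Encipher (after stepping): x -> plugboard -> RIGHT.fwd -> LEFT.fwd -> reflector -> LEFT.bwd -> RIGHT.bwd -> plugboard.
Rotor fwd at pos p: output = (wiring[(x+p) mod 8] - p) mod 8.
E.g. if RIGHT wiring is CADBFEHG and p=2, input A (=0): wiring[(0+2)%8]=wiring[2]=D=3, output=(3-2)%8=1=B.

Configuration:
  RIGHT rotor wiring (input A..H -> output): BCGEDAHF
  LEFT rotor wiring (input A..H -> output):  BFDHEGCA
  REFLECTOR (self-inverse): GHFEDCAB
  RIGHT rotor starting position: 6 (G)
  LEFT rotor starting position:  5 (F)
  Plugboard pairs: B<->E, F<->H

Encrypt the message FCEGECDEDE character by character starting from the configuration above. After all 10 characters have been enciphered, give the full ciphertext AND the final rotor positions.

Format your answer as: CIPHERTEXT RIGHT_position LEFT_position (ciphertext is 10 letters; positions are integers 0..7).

Char 1 ('F'): step: R->7, L=5; F->plug->H->R->A->L->B->refl->H->L'->H->R'->D->plug->D
Char 2 ('C'): step: R->0, L->6 (L advanced); C->plug->C->R->G->L->G->refl->A->L'->H->R'->G->plug->G
Char 3 ('E'): step: R->1, L=6; E->plug->B->R->F->L->B->refl->H->L'->D->R'->C->plug->C
Char 4 ('G'): step: R->2, L=6; G->plug->G->R->H->L->A->refl->G->L'->G->R'->D->plug->D
Char 5 ('E'): step: R->3, L=6; E->plug->B->R->A->L->E->refl->D->L'->C->R'->E->plug->B
Char 6 ('C'): step: R->4, L=6; C->plug->C->R->D->L->H->refl->B->L'->F->R'->E->plug->B
Char 7 ('D'): step: R->5, L=6; D->plug->D->R->E->L->F->refl->C->L'->B->R'->F->plug->H
Char 8 ('E'): step: R->6, L=6; E->plug->B->R->H->L->A->refl->G->L'->G->R'->F->plug->H
Char 9 ('D'): step: R->7, L=6; D->plug->D->R->H->L->A->refl->G->L'->G->R'->A->plug->A
Char 10 ('E'): step: R->0, L->7 (L advanced); E->plug->B->R->C->L->G->refl->A->L'->E->R'->D->plug->D
Final: ciphertext=DGCDBBHHAD, RIGHT=0, LEFT=7

Answer: DGCDBBHHAD 0 7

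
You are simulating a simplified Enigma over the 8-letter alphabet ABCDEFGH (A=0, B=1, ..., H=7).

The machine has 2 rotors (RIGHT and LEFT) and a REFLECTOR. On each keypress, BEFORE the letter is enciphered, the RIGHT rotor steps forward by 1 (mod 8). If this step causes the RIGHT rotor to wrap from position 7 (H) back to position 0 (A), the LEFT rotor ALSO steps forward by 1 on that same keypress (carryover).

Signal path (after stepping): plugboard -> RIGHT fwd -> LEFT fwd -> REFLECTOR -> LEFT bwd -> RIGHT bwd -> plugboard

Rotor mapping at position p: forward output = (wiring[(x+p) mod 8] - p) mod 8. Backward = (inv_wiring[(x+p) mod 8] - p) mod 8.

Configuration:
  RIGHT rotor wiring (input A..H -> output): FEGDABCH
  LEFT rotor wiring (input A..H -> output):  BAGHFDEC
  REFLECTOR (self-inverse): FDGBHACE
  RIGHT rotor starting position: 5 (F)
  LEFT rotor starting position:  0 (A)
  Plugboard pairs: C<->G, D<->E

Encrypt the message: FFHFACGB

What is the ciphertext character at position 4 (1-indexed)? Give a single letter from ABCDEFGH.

Char 1 ('F'): step: R->6, L=0; F->plug->F->R->F->L->D->refl->B->L'->A->R'->E->plug->D
Char 2 ('F'): step: R->7, L=0; F->plug->F->R->B->L->A->refl->F->L'->E->R'->E->plug->D
Char 3 ('H'): step: R->0, L->1 (L advanced); H->plug->H->R->H->L->A->refl->F->L'->B->R'->F->plug->F
Char 4 ('F'): step: R->1, L=1; F->plug->F->R->B->L->F->refl->A->L'->H->R'->D->plug->E

E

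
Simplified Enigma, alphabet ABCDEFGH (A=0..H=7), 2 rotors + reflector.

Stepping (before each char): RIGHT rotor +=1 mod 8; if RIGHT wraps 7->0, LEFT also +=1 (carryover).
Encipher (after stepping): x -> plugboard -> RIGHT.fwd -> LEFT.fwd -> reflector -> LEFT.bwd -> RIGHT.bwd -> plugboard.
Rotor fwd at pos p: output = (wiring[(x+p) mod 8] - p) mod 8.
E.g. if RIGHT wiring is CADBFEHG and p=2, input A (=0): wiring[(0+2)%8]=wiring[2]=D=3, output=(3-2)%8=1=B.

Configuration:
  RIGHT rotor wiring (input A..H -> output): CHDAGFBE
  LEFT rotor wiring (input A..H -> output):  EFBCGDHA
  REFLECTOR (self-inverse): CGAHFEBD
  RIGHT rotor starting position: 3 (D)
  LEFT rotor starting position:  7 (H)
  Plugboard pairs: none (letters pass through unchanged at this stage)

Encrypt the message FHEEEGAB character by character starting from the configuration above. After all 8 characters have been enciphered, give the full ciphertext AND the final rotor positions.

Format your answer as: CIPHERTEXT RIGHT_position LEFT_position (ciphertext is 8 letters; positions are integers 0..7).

Answer: GFCGFCGF 3 0

Derivation:
Char 1 ('F'): step: R->4, L=7; F->plug->F->R->D->L->C->refl->A->L'->H->R'->G->plug->G
Char 2 ('H'): step: R->5, L=7; H->plug->H->R->B->L->F->refl->E->L'->G->R'->F->plug->F
Char 3 ('E'): step: R->6, L=7; E->plug->E->R->F->L->H->refl->D->L'->E->R'->C->plug->C
Char 4 ('E'): step: R->7, L=7; E->plug->E->R->B->L->F->refl->E->L'->G->R'->G->plug->G
Char 5 ('E'): step: R->0, L->0 (L advanced); E->plug->E->R->G->L->H->refl->D->L'->F->R'->F->plug->F
Char 6 ('G'): step: R->1, L=0; G->plug->G->R->D->L->C->refl->A->L'->H->R'->C->plug->C
Char 7 ('A'): step: R->2, L=0; A->plug->A->R->B->L->F->refl->E->L'->A->R'->G->plug->G
Char 8 ('B'): step: R->3, L=0; B->plug->B->R->D->L->C->refl->A->L'->H->R'->F->plug->F
Final: ciphertext=GFCGFCGF, RIGHT=3, LEFT=0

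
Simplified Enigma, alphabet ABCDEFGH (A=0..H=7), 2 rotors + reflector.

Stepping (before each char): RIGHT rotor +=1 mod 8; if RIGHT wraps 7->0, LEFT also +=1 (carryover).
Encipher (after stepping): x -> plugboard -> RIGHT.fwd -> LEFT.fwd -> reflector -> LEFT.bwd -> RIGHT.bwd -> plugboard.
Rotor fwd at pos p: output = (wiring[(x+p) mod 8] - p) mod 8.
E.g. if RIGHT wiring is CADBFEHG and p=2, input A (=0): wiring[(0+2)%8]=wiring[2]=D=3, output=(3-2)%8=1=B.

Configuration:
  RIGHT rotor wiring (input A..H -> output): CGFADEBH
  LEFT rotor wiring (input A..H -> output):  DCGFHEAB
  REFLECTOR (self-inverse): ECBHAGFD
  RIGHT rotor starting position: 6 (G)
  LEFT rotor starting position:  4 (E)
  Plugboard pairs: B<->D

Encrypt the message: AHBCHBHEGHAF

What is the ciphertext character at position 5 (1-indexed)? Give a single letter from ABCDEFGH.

Char 1 ('A'): step: R->7, L=4; A->plug->A->R->A->L->D->refl->H->L'->E->R'->F->plug->F
Char 2 ('H'): step: R->0, L->5 (L advanced); H->plug->H->R->H->L->C->refl->B->L'->F->R'->C->plug->C
Char 3 ('B'): step: R->1, L=5; B->plug->D->R->C->L->E->refl->A->L'->G->R'->G->plug->G
Char 4 ('C'): step: R->2, L=5; C->plug->C->R->B->L->D->refl->H->L'->A->R'->G->plug->G
Char 5 ('H'): step: R->3, L=5; H->plug->H->R->C->L->E->refl->A->L'->G->R'->D->plug->B

B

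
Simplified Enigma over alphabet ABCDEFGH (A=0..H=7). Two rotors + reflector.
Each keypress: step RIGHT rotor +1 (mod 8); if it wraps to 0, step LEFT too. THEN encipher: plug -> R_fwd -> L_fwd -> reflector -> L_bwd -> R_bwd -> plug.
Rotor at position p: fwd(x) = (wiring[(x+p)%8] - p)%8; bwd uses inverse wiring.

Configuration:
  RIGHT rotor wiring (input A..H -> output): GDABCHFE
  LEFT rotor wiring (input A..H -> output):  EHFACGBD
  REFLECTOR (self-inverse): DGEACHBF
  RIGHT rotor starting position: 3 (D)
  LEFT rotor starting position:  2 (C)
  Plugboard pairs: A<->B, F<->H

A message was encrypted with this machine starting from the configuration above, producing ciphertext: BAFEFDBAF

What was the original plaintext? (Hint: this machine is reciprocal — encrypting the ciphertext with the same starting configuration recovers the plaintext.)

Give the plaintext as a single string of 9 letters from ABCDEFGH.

Char 1 ('B'): step: R->4, L=2; B->plug->A->R->G->L->C->refl->E->L'->D->R'->B->plug->A
Char 2 ('A'): step: R->5, L=2; A->plug->B->R->A->L->D->refl->A->L'->C->R'->A->plug->B
Char 3 ('F'): step: R->6, L=2; F->plug->H->R->B->L->G->refl->B->L'->F->R'->D->plug->D
Char 4 ('E'): step: R->7, L=2; E->plug->E->R->C->L->A->refl->D->L'->A->R'->G->plug->G
Char 5 ('F'): step: R->0, L->3 (L advanced); F->plug->H->R->E->L->A->refl->D->L'->C->R'->E->plug->E
Char 6 ('D'): step: R->1, L=3; D->plug->D->R->B->L->H->refl->F->L'->A->R'->C->plug->C
Char 7 ('B'): step: R->2, L=3; B->plug->A->R->G->L->E->refl->C->L'->H->R'->B->plug->A
Char 8 ('A'): step: R->3, L=3; A->plug->B->R->H->L->C->refl->E->L'->G->R'->A->plug->B
Char 9 ('F'): step: R->4, L=3; F->plug->H->R->F->L->B->refl->G->L'->D->R'->B->plug->A

Answer: ABDGECABA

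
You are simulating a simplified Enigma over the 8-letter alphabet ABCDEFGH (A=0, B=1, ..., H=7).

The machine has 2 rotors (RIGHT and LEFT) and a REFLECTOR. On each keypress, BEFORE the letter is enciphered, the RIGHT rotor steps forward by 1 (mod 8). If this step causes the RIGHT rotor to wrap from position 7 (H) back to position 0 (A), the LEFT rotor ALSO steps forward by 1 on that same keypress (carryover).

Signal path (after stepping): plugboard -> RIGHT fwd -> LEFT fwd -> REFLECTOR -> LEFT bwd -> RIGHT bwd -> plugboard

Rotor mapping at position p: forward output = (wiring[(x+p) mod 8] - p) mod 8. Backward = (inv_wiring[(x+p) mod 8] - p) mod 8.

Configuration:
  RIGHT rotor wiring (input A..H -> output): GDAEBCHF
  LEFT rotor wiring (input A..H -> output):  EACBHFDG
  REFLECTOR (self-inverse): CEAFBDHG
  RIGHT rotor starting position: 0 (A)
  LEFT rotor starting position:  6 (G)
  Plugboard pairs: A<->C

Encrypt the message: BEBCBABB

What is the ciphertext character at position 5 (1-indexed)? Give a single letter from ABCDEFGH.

Char 1 ('B'): step: R->1, L=6; B->plug->B->R->H->L->H->refl->G->L'->C->R'->A->plug->C
Char 2 ('E'): step: R->2, L=6; E->plug->E->R->F->L->D->refl->F->L'->A->R'->D->plug->D
Char 3 ('B'): step: R->3, L=6; B->plug->B->R->G->L->B->refl->E->L'->E->R'->D->plug->D
Char 4 ('C'): step: R->4, L=6; C->plug->A->R->F->L->D->refl->F->L'->A->R'->H->plug->H
Char 5 ('B'): step: R->5, L=6; B->plug->B->R->C->L->G->refl->H->L'->H->R'->G->plug->G

G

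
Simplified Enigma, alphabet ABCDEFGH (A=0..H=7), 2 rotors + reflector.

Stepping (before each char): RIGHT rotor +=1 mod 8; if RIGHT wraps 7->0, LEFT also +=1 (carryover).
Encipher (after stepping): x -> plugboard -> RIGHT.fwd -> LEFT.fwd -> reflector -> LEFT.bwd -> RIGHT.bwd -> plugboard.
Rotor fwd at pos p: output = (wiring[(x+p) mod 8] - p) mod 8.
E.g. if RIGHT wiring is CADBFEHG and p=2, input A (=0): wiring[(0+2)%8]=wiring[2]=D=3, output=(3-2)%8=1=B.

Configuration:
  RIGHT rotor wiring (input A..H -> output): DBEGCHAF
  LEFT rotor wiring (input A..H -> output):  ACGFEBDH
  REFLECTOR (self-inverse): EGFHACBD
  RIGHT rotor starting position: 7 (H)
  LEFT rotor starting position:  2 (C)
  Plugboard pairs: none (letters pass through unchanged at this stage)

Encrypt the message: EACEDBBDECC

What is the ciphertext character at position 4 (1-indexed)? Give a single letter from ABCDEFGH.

Char 1 ('E'): step: R->0, L->3 (L advanced); E->plug->E->R->C->L->G->refl->B->L'->B->R'->B->plug->B
Char 2 ('A'): step: R->1, L=3; A->plug->A->R->A->L->C->refl->F->L'->F->R'->C->plug->C
Char 3 ('C'): step: R->2, L=3; C->plug->C->R->A->L->C->refl->F->L'->F->R'->D->plug->D
Char 4 ('E'): step: R->3, L=3; E->plug->E->R->C->L->G->refl->B->L'->B->R'->H->plug->H

H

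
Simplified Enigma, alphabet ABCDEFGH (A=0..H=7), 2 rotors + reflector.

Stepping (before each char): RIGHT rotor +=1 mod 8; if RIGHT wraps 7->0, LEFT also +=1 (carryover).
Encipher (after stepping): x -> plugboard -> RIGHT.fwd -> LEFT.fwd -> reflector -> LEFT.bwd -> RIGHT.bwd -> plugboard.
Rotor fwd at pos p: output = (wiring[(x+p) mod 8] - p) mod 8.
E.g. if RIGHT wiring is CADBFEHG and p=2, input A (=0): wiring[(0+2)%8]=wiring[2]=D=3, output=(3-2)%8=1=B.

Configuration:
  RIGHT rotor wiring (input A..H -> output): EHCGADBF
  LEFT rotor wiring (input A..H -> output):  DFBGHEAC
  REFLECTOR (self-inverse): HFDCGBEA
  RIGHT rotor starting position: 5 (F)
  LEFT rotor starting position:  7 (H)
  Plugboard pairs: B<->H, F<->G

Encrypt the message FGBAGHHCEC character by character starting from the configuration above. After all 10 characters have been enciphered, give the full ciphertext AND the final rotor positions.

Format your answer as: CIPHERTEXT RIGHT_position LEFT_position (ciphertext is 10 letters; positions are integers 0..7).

Char 1 ('F'): step: R->6, L=7; F->plug->G->R->C->L->G->refl->E->L'->B->R'->D->plug->D
Char 2 ('G'): step: R->7, L=7; G->plug->F->R->B->L->E->refl->G->L'->C->R'->H->plug->B
Char 3 ('B'): step: R->0, L->0 (L advanced); B->plug->H->R->F->L->E->refl->G->L'->D->R'->F->plug->G
Char 4 ('A'): step: R->1, L=0; A->plug->A->R->G->L->A->refl->H->L'->E->R'->G->plug->F
Char 5 ('G'): step: R->2, L=0; G->plug->F->R->D->L->G->refl->E->L'->F->R'->H->plug->B
Char 6 ('H'): step: R->3, L=0; H->plug->B->R->F->L->E->refl->G->L'->D->R'->A->plug->A
Char 7 ('H'): step: R->4, L=0; H->plug->B->R->H->L->C->refl->D->L'->A->R'->E->plug->E
Char 8 ('C'): step: R->5, L=0; C->plug->C->R->A->L->D->refl->C->L'->H->R'->D->plug->D
Char 9 ('E'): step: R->6, L=0; E->plug->E->R->E->L->H->refl->A->L'->G->R'->C->plug->C
Char 10 ('C'): step: R->7, L=0; C->plug->C->R->A->L->D->refl->C->L'->H->R'->E->plug->E
Final: ciphertext=DBGFBAEDCE, RIGHT=7, LEFT=0

Answer: DBGFBAEDCE 7 0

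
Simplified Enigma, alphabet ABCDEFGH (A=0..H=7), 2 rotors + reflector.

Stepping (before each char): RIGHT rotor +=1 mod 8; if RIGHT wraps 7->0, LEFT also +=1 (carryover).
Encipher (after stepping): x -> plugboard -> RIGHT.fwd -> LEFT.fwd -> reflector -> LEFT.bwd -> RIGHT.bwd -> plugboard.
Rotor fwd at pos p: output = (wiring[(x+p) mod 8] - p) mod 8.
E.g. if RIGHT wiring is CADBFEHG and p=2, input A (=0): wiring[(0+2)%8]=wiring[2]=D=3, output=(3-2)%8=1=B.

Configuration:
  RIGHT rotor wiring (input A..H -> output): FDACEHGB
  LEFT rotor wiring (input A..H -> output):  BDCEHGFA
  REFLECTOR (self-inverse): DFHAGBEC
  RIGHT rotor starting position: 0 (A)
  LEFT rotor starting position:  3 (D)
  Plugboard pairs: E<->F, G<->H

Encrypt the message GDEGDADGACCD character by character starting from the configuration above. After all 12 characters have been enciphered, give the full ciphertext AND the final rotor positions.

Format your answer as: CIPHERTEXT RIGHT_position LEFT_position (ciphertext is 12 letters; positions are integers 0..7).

Char 1 ('G'): step: R->1, L=3; G->plug->H->R->E->L->F->refl->B->L'->A->R'->G->plug->H
Char 2 ('D'): step: R->2, L=3; D->plug->D->R->F->L->G->refl->E->L'->B->R'->H->plug->G
Char 3 ('E'): step: R->3, L=3; E->plug->F->R->C->L->D->refl->A->L'->G->R'->E->plug->F
Char 4 ('G'): step: R->4, L=3; G->plug->H->R->G->L->A->refl->D->L'->C->R'->C->plug->C
Char 5 ('D'): step: R->5, L=3; D->plug->D->R->A->L->B->refl->F->L'->E->R'->C->plug->C
Char 6 ('A'): step: R->6, L=3; A->plug->A->R->A->L->B->refl->F->L'->E->R'->F->plug->E
Char 7 ('D'): step: R->7, L=3; D->plug->D->R->B->L->E->refl->G->L'->F->R'->F->plug->E
Char 8 ('G'): step: R->0, L->4 (L advanced); G->plug->H->R->B->L->C->refl->H->L'->F->R'->A->plug->A
Char 9 ('A'): step: R->1, L=4; A->plug->A->R->C->L->B->refl->F->L'->E->R'->H->plug->G
Char 10 ('C'): step: R->2, L=4; C->plug->C->R->C->L->B->refl->F->L'->E->R'->E->plug->F
Char 11 ('C'): step: R->3, L=4; C->plug->C->R->E->L->F->refl->B->L'->C->R'->F->plug->E
Char 12 ('D'): step: R->4, L=4; D->plug->D->R->F->L->H->refl->C->L'->B->R'->E->plug->F
Final: ciphertext=HGFCCEEAGFEF, RIGHT=4, LEFT=4

Answer: HGFCCEEAGFEF 4 4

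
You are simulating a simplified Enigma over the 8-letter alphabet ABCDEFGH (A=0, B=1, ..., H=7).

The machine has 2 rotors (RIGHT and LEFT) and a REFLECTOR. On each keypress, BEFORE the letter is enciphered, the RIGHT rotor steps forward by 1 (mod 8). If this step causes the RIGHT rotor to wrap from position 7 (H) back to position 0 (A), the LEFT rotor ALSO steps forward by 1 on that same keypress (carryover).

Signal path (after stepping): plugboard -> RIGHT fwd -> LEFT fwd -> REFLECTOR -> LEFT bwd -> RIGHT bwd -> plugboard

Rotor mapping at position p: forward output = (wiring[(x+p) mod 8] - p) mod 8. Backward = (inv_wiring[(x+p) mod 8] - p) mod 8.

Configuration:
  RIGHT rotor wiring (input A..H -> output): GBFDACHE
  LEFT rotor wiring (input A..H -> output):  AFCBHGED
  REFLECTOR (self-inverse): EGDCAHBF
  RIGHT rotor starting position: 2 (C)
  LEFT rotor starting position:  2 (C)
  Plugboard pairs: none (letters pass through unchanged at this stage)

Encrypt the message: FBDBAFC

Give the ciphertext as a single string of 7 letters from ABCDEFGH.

Char 1 ('F'): step: R->3, L=2; F->plug->F->R->D->L->E->refl->A->L'->A->R'->A->plug->A
Char 2 ('B'): step: R->4, L=2; B->plug->B->R->G->L->G->refl->B->L'->F->R'->F->plug->F
Char 3 ('D'): step: R->5, L=2; D->plug->D->R->B->L->H->refl->F->L'->C->R'->B->plug->B
Char 4 ('B'): step: R->6, L=2; B->plug->B->R->G->L->G->refl->B->L'->F->R'->F->plug->F
Char 5 ('A'): step: R->7, L=2; A->plug->A->R->F->L->B->refl->G->L'->G->R'->D->plug->D
Char 6 ('F'): step: R->0, L->3 (L advanced); F->plug->F->R->C->L->D->refl->C->L'->G->R'->A->plug->A
Char 7 ('C'): step: R->1, L=3; C->plug->C->R->C->L->D->refl->C->L'->G->R'->F->plug->F

Answer: AFBFDAF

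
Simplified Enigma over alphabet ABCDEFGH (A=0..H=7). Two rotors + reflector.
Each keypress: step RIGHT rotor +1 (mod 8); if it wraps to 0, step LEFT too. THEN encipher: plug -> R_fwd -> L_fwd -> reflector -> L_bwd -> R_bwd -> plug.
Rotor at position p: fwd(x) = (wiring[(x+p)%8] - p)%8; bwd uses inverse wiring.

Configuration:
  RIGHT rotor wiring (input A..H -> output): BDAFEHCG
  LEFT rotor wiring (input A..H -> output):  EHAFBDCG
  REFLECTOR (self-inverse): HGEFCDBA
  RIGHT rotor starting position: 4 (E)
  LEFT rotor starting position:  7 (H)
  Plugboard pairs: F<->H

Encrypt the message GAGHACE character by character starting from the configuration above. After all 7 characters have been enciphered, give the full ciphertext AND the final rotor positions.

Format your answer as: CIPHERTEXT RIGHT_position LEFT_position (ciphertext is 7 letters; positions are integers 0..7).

Char 1 ('G'): step: R->5, L=7; G->plug->G->R->A->L->H->refl->A->L'->C->R'->A->plug->A
Char 2 ('A'): step: R->6, L=7; A->plug->A->R->E->L->G->refl->B->L'->D->R'->C->plug->C
Char 3 ('G'): step: R->7, L=7; G->plug->G->R->A->L->H->refl->A->L'->C->R'->B->plug->B
Char 4 ('H'): step: R->0, L->0 (L advanced); H->plug->F->R->H->L->G->refl->B->L'->E->R'->E->plug->E
Char 5 ('A'): step: R->1, L=0; A->plug->A->R->C->L->A->refl->H->L'->B->R'->F->plug->H
Char 6 ('C'): step: R->2, L=0; C->plug->C->R->C->L->A->refl->H->L'->B->R'->H->plug->F
Char 7 ('E'): step: R->3, L=0; E->plug->E->R->D->L->F->refl->D->L'->F->R'->H->plug->F
Final: ciphertext=ACBEHFF, RIGHT=3, LEFT=0

Answer: ACBEHFF 3 0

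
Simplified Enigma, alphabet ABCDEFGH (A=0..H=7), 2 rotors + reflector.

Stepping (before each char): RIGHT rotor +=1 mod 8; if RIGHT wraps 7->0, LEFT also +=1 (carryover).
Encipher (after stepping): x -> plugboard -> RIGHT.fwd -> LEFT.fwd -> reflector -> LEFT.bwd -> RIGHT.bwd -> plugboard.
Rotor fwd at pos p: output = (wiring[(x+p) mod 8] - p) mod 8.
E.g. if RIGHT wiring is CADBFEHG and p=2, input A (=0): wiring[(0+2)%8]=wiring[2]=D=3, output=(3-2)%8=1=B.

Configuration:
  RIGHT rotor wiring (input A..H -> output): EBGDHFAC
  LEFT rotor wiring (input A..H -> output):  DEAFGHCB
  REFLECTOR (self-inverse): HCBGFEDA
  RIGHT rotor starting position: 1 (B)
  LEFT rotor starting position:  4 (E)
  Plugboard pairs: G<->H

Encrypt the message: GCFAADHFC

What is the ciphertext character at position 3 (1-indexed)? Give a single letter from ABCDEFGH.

Char 1 ('G'): step: R->2, L=4; G->plug->H->R->H->L->B->refl->C->L'->A->R'->F->plug->F
Char 2 ('C'): step: R->3, L=4; C->plug->C->R->C->L->G->refl->D->L'->B->R'->F->plug->F
Char 3 ('F'): step: R->4, L=4; F->plug->F->R->F->L->A->refl->H->L'->E->R'->C->plug->C

C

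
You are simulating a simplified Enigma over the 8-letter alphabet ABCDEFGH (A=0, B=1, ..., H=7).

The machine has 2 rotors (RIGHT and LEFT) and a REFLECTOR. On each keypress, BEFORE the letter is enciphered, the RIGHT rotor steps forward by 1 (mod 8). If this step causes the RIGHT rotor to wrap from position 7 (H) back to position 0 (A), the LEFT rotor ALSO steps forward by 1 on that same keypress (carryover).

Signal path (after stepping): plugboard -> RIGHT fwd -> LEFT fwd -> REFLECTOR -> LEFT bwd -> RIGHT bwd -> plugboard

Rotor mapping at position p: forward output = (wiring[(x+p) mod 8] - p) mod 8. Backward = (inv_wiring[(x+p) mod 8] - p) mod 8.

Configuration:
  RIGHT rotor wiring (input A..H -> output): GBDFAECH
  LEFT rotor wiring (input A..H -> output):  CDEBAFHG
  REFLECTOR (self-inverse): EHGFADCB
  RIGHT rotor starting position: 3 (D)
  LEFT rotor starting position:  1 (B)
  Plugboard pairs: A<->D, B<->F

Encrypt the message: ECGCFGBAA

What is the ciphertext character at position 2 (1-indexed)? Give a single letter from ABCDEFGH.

Char 1 ('E'): step: R->4, L=1; E->plug->E->R->C->L->A->refl->E->L'->E->R'->A->plug->D
Char 2 ('C'): step: R->5, L=1; C->plug->C->R->C->L->A->refl->E->L'->E->R'->E->plug->E

E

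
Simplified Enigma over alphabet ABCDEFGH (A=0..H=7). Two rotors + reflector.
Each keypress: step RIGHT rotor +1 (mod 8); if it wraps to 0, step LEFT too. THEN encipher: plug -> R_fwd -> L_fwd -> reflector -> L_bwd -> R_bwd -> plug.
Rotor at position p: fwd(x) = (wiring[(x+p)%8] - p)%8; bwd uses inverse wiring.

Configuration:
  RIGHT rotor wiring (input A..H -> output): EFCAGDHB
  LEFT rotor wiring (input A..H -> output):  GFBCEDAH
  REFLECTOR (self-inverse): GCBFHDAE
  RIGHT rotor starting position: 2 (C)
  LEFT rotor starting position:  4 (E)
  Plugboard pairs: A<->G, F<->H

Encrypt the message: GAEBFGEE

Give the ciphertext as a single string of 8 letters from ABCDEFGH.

Answer: DCDCHDFH

Derivation:
Char 1 ('G'): step: R->3, L=4; G->plug->A->R->F->L->B->refl->C->L'->E->R'->D->plug->D
Char 2 ('A'): step: R->4, L=4; A->plug->G->R->G->L->F->refl->D->L'->D->R'->C->plug->C
Char 3 ('E'): step: R->5, L=4; E->plug->E->R->A->L->A->refl->G->L'->H->R'->D->plug->D
Char 4 ('B'): step: R->6, L=4; B->plug->B->R->D->L->D->refl->F->L'->G->R'->C->plug->C
Char 5 ('F'): step: R->7, L=4; F->plug->H->R->A->L->A->refl->G->L'->H->R'->F->plug->H
Char 6 ('G'): step: R->0, L->5 (L advanced); G->plug->A->R->E->L->A->refl->G->L'->A->R'->D->plug->D
Char 7 ('E'): step: R->1, L=5; E->plug->E->R->C->L->C->refl->B->L'->D->R'->H->plug->F
Char 8 ('E'): step: R->2, L=5; E->plug->E->R->F->L->E->refl->H->L'->H->R'->F->plug->H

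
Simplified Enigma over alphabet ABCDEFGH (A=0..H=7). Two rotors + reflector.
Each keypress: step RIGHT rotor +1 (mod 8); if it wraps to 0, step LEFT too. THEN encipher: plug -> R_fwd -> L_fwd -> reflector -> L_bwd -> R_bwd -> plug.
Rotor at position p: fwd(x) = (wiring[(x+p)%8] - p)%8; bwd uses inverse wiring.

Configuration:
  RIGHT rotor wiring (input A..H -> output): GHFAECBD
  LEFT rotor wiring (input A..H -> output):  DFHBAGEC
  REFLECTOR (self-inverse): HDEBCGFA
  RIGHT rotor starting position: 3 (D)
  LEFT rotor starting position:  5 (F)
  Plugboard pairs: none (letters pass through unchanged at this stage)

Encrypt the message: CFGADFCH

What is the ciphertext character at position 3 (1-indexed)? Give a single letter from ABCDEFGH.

Char 1 ('C'): step: R->4, L=5; C->plug->C->R->F->L->C->refl->E->L'->G->R'->B->plug->B
Char 2 ('F'): step: R->5, L=5; F->plug->F->R->A->L->B->refl->D->L'->H->R'->H->plug->H
Char 3 ('G'): step: R->6, L=5; G->plug->G->R->G->L->E->refl->C->L'->F->R'->B->plug->B

B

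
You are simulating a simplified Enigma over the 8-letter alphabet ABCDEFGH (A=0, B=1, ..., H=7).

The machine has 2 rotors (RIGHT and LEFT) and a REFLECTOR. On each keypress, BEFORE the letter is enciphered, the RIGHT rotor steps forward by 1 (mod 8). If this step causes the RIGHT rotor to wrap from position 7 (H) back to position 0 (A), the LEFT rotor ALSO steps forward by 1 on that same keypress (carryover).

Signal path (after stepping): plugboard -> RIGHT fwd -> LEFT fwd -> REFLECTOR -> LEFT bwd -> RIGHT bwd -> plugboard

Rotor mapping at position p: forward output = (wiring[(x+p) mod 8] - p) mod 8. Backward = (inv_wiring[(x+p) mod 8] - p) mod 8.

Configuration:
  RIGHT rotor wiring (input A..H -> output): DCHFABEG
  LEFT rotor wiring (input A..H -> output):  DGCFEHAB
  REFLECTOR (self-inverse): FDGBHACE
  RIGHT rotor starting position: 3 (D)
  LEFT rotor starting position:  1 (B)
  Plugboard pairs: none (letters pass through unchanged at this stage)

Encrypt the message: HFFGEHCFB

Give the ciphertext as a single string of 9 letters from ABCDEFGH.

Char 1 ('H'): step: R->4, L=1; H->plug->H->R->B->L->B->refl->D->L'->D->R'->G->plug->G
Char 2 ('F'): step: R->5, L=1; F->plug->F->R->C->L->E->refl->H->L'->F->R'->E->plug->E
Char 3 ('F'): step: R->6, L=1; F->plug->F->R->H->L->C->refl->G->L'->E->R'->D->plug->D
Char 4 ('G'): step: R->7, L=1; G->plug->G->R->C->L->E->refl->H->L'->F->R'->H->plug->H
Char 5 ('E'): step: R->0, L->2 (L advanced); E->plug->E->R->A->L->A->refl->F->L'->D->R'->A->plug->A
Char 6 ('H'): step: R->1, L=2; H->plug->H->R->C->L->C->refl->G->L'->E->R'->C->plug->C
Char 7 ('C'): step: R->2, L=2; C->plug->C->R->G->L->B->refl->D->L'->B->R'->G->plug->G
Char 8 ('F'): step: R->3, L=2; F->plug->F->R->A->L->A->refl->F->L'->D->R'->E->plug->E
Char 9 ('B'): step: R->4, L=2; B->plug->B->R->F->L->H->refl->E->L'->H->R'->E->plug->E

Answer: GEDHACGEE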